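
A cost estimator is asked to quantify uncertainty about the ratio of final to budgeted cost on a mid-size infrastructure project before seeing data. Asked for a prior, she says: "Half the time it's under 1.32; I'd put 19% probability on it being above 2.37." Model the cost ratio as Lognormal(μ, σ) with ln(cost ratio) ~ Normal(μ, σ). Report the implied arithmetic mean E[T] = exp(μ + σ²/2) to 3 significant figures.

E[T] ≈ 1.65

If T ~ Lognormal(μ,σ) then ln T ~ Normal(μ,σ), so the p-quantile of ln T is μ + z_p·σ.
ln(1.32) = 0.2776 and ln(2.37) = 0.8629; z_{0.5} = 0, z_{0.81} = 0.8779.
σ = (0.8629 − 0.2776)/(0.8779 − (0)) = 0.667.
μ = 0.2776 − (0)·0.667 = 0.278.
E[T] = exp(μ + σ²/2) = exp(0.278 + 0.2222) = 1.65.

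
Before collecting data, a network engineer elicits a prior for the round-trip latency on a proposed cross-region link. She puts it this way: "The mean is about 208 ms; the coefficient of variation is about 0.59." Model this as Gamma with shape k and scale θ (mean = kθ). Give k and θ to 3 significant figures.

For Gamma(k, scale θ): mean = kθ, variance = kθ², so CV = 1/√k.
CV = 0.59, hence k = 1/CV² = 2.87.
Then θ = mean/k = 208/2.87 = 72.4.

k ≈ 2.87, θ ≈ 72.4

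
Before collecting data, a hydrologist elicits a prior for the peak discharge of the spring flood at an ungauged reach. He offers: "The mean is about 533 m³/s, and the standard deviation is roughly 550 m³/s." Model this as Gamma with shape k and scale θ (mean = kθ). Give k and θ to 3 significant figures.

For Gamma(k, scale θ): mean = kθ, variance = kθ², so CV = 1/√k.
CV = SD/mean = 550/533 = 1.032, hence k = 1/CV² = 0.939.
Then θ = mean/k = 533/0.939 = 568.

k ≈ 0.939, θ ≈ 568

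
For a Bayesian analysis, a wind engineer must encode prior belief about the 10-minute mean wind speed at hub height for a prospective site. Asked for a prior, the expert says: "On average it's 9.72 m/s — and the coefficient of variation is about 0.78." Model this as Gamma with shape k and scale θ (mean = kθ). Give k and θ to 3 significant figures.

For Gamma(k, scale θ): mean = kθ, variance = kθ², so CV = 1/√k.
CV = 0.78, hence k = 1/CV² = 1.64.
Then θ = mean/k = 9.72/1.64 = 5.91.

k ≈ 1.64, θ ≈ 5.91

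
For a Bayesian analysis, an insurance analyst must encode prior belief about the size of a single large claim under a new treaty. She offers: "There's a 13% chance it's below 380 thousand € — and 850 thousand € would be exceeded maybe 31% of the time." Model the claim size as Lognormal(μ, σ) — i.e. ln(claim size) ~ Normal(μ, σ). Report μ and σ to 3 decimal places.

If T ~ Lognormal(μ,σ) then ln T ~ Normal(μ,σ), so the p-quantile of ln T is μ + z_p·σ.
ln(380) = 5.94 and ln(850) = 6.745; z_{0.13} = -1.126, z_{0.69} = 0.4959.
σ = (6.745 − 5.94)/(0.4959 − (-1.126)) = 0.496.
μ = 5.94 − (-1.126)·0.496 = 6.499.

μ ≈ 6.499, σ ≈ 0.496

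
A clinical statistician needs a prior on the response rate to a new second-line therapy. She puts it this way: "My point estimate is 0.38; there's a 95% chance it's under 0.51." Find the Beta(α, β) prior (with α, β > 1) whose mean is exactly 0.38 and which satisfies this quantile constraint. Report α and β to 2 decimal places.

With mean 0.38 fixed, write α = 0.38s, β = 0.62s where s = α+β.
Need P(θ < 0.51) = 0.95 under Beta(0.38s, 0.62s). Normal approximation: (q−m)/√(m(1−m)/s) ≈ z_{0.95} = 1.64, so s ≈ 0.38·0.62·(1.64)²/(0.51−0.38)² = 37.7.
At s = 37.7: P(θ<0.51) ≈ 0.947. Adjusting to match 0.95 gives s ≈ 38.93.
So α = 0.38·38.93 ≈ 14.79, β = 0.62·38.93 ≈ 24.14.

α ≈ 14.79, β ≈ 24.14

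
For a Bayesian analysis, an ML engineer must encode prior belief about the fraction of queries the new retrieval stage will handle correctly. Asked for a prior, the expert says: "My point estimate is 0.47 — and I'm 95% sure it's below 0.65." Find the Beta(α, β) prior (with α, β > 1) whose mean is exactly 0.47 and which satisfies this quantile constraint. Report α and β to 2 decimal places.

α ≈ 9.54, β ≈ 10.76

With mean 0.47 fixed, write α = 0.47s, β = 0.53s where s = α+β.
Need P(θ < 0.65) = 0.95 under Beta(0.47s, 0.53s). Normal approximation: (q−m)/√(m(1−m)/s) ≈ z_{0.95} = 1.64, so s ≈ 0.47·0.53·(1.64)²/(0.65−0.47)² = 20.8.
At s = 20.8: P(θ<0.65) ≈ 0.952. Adjusting to match 0.95 gives s ≈ 20.31.
So α = 0.47·20.31 ≈ 9.54, β = 0.53·20.31 ≈ 10.76.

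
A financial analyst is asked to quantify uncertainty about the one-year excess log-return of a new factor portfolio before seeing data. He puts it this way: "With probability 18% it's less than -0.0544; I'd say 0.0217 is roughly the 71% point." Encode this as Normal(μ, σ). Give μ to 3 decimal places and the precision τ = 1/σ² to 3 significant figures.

The p-quantile of Normal(μ,σ) is μ + z_p·σ, with z_{0.18} = -0.9154 and z_{0.71} = 0.5534.
Eliminate σ: μ = (z₂·x₁ − z₁·x₂)/(z₂ − z₁) = (0.5534·-0.0544 − (-0.9154)·0.0217)/1.469 = -0.007.
Then σ = (x₂ − x₁)/(z₂ − z₁) = (0.0217 − -0.0544)/1.469 = 0.052.
Precision τ = 1/σ² = 1/0.05181² = 373.

μ = -0.007, τ = 373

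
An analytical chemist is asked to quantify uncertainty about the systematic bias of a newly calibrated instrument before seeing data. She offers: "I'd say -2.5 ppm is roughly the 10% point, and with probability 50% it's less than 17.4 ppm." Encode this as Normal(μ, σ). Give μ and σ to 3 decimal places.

The p-quantile of Normal(μ,σ) is μ + z_p·σ, with z_{0.1} = -1.282 and z_{0.5} = 0.
Eliminate σ: μ = (z₂·x₁ − z₁·x₂)/(z₂ − z₁) = (0·-2.5 − (-1.282)·17.4)/1.282 = 17.400.
Then σ = (x₂ − x₁)/(z₂ − z₁) = (17.4 − -2.5)/1.282 = 15.528.

μ = 17.400, σ = 15.528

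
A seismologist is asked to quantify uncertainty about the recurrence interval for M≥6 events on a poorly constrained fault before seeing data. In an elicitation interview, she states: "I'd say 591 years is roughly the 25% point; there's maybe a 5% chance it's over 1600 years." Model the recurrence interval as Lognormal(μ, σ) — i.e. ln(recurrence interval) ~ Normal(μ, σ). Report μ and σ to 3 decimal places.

μ ≈ 6.671, σ ≈ 0.429

If T ~ Lognormal(μ,σ) then ln T ~ Normal(μ,σ), so the p-quantile of ln T is μ + z_p·σ.
ln(591) = 6.382 and ln(1600) = 7.378; z_{0.25} = -0.6745, z_{0.95} = 1.645.
σ = (7.378 − 6.382)/(1.645 − (-0.6745)) = 0.429.
μ = 6.382 − (-0.6745)·0.429 = 6.671.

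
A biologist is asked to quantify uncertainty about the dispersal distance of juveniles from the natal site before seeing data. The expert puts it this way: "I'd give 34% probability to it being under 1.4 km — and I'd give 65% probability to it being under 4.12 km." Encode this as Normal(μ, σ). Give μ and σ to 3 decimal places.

μ = 2.806, σ = 3.409

The p-quantile of Normal(μ,σ) is μ + z_p·σ, with z_{0.34} = -0.4125 and z_{0.65} = 0.3853.
Eliminate σ: μ = (z₂·x₁ − z₁·x₂)/(z₂ − z₁) = (0.3853·1.4 − (-0.4125)·4.12)/0.7978 = 2.806.
Then σ = (x₂ − x₁)/(z₂ − z₁) = (4.12 − 1.4)/0.7978 = 3.409.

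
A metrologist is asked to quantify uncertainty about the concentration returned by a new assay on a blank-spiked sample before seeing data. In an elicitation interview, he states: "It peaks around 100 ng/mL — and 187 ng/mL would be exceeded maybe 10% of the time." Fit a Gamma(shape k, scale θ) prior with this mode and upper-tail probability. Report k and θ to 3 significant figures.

k ≈ 5.87, θ ≈ 20.5

Gamma(k,θ) with k>1 has mode (k−1)θ, so θ = 100/(k−1).
Need P(X < 187) = 0.9 with θ tied to k this way. Start at k = 2, θ = 100: P(X<187) ≈ 0.558.
Too low — raise k to concentrate. Iterating converges to k ≈ 5.87.
Then θ = 100/(5.87−1) ≈ 20.5.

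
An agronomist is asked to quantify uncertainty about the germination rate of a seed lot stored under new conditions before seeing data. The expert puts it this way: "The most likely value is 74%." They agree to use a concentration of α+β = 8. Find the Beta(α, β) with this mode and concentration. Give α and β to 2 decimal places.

α = 5.44, β = 2.56

For α,β > 1 the Beta mode is (α−1)/(α+β−2). With α+β = 8, the mode is (α−1)/6.
Set (α−1)/6 = 0.74 → α = 1 + 0.74·6 = 5.44.
β = 8 − α = 2.56.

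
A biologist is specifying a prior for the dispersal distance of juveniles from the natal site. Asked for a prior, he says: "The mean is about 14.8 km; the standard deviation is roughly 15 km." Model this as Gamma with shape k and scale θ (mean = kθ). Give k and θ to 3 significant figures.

k ≈ 0.974, θ ≈ 15.2

For Gamma(k, scale θ): mean = kθ, variance = kθ², so CV = 1/√k.
CV = SD/mean = 15/14.8 = 1.014, hence k = 1/CV² = 0.974.
Then θ = mean/k = 14.8/0.974 = 15.2.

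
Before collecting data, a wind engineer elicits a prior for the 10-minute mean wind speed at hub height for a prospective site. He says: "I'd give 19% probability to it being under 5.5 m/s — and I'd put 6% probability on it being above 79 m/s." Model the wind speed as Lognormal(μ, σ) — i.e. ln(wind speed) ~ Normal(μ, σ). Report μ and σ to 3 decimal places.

If T ~ Lognormal(μ,σ) then ln T ~ Normal(μ,σ), so the p-quantile of ln T is μ + z_p·σ.
ln(5.5) = 1.705 and ln(79) = 4.369; z_{0.19} = -0.8779, z_{0.94} = 1.555.
σ = (4.369 − 1.705)/(1.555 − (-0.8779)) = 1.095.
μ = 1.705 − (-0.8779)·1.095 = 2.666.

μ ≈ 2.666, σ ≈ 1.095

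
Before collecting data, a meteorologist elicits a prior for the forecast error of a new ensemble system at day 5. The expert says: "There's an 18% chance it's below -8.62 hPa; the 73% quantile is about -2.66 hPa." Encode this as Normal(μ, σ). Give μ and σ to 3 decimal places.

The p-quantile of Normal(μ,σ) is μ + z_p·σ, with z_{0.18} = -0.9154 and z_{0.73} = 0.6128.
Eliminate σ: μ = (z₂·x₁ − z₁·x₂)/(z₂ − z₁) = (0.6128·-8.62 − (-0.9154)·-2.66)/1.528 = -5.050.
Then σ = (x₂ − x₁)/(z₂ − z₁) = (-2.66 − -8.62)/1.528 = 3.900.

μ = -5.050, σ = 3.900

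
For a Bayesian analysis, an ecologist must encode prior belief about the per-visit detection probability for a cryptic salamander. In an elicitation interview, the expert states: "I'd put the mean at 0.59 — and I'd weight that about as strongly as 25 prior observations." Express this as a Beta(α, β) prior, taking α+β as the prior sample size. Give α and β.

α = 14.75, β = 10.25

Under the effective-sample-size interpretation, Beta(α, β) has prior mean α/(α+β) and prior sample size α+β.
So α+β = 25 and α/(α+β) = 0.59, giving α = 0.59·25 = 14.75 and β = 25 − 14.75 = 10.25.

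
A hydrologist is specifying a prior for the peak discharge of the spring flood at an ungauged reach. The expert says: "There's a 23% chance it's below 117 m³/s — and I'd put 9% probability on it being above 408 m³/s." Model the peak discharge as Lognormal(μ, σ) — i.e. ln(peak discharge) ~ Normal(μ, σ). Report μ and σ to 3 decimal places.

μ ≈ 5.206, σ ≈ 0.601

If T ~ Lognormal(μ,σ) then ln T ~ Normal(μ,σ), so the p-quantile of ln T is μ + z_p·σ.
ln(117) = 4.762 and ln(408) = 6.011; z_{0.23} = -0.7388, z_{0.91} = 1.341.
σ = (6.011 − 4.762)/(1.341 − (-0.7388)) = 0.601.
μ = 4.762 − (-0.7388)·0.601 = 5.206.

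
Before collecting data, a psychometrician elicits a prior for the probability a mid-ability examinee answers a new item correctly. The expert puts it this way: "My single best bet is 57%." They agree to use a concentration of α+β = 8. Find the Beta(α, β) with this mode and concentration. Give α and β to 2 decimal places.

For α,β > 1 the Beta mode is (α−1)/(α+β−2). With α+β = 8, the mode is (α−1)/6.
Set (α−1)/6 = 0.57 → α = 1 + 0.57·6 = 4.42.
β = 8 − α = 3.58.

α = 4.42, β = 3.58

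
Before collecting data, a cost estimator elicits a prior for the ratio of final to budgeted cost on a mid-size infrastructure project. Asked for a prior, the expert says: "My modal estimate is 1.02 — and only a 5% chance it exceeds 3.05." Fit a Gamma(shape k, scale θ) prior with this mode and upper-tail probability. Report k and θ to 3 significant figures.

Gamma(k,θ) with k>1 has mode (k−1)θ, so θ = 1.02/(k−1).
Need P(X < 3.05) = 0.95 with θ tied to k this way. Start at k = 2, θ = 1.02: P(X<3.05) ≈ 0.799.
Too low — raise k to concentrate. Iterating converges to k ≈ 3.21.
Then θ = 1.02/(3.21−1) ≈ 0.462.

k ≈ 3.21, θ ≈ 0.462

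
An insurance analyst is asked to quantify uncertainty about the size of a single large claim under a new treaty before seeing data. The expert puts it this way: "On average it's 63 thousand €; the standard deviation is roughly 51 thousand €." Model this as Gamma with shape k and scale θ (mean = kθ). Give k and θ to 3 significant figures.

For Gamma(k, scale θ): mean = kθ, variance = kθ², so CV = 1/√k.
CV = SD/mean = 51/63 = 0.8095, hence k = 1/CV² = 1.53.
Then θ = mean/k = 63/1.53 = 41.3.

k ≈ 1.53, θ ≈ 41.3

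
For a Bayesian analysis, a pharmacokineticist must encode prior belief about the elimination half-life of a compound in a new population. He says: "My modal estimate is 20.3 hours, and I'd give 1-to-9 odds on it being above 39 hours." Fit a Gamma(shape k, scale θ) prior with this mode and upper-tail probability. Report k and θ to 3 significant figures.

k ≈ 5.49, θ ≈ 4.52

Gamma(k,θ) with k>1 has mode (k−1)θ, so θ = 20.3/(k−1).
Need P(X < 39) = 0.9 with θ tied to k this way. Start at k = 2, θ = 20.3: P(X<39) ≈ 0.572.
Too low — raise k to concentrate. Iterating converges to k ≈ 5.49.
Then θ = 20.3/(5.49−1) ≈ 4.52.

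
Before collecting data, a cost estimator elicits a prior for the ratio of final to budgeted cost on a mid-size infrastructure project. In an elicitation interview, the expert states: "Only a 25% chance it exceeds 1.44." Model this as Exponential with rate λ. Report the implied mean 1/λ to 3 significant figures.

P(T > 1.44) = e^(−λ·1.44) = 0.25, so λ = −ln(0.25)/1.44 = 0.963.
Mean = 1/λ = 1.04.

mean ≈ 1.04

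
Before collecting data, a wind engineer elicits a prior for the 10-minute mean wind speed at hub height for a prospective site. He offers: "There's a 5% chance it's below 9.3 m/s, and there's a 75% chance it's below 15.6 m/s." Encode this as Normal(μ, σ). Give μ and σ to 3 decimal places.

μ = 13.768, σ = 2.716

For Normal(μ,σ), the p-quantile is μ + z_p·σ. Here z_{0.05} = -1.645, z_{0.75} = 0.6745.
So 9.3 = μ − 1.645σ and 15.6 = μ + 0.6745σ.
Subtracting: σ = (15.6 − 9.3)/(0.6745 − (-1.645)) = 2.716.
Then μ = 9.3 − (-1.645)·2.716 = 13.768.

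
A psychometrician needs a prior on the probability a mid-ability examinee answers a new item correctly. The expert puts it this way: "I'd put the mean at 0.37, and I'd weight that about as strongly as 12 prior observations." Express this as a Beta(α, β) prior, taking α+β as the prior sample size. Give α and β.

α = 4.44, β = 7.56

Under the effective-sample-size interpretation, Beta(α, β) has prior mean α/(α+β) and prior sample size α+β.
So α+β = 12 and α/(α+β) = 0.37, giving α = 0.37·12 = 4.44 and β = 12 − 4.44 = 7.56.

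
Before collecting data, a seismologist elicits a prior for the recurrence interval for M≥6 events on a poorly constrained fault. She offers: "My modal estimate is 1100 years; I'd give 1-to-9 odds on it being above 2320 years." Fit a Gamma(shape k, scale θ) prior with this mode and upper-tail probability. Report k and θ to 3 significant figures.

Gamma(k,θ) with k>1 has mode (k−1)θ, so θ = 1100/(k−1).
Need P(X < 2320) = 0.9 with θ tied to k this way. Start at k = 2, θ = 1100: P(X<2320) ≈ 0.623.
Too low — raise k to concentrate. Iterating converges to k ≈ 4.45.
Then θ = 1100/(4.45−1) ≈ 319.

k ≈ 4.45, θ ≈ 319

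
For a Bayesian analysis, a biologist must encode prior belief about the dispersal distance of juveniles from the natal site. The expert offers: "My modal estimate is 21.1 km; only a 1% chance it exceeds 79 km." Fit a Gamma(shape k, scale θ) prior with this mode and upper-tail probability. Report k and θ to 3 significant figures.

k ≈ 3.44, θ ≈ 8.64

Gamma(k,θ) with k>1 has mode (k−1)θ, so θ = 21.1/(k−1).
Need P(X < 79) = 0.99 with θ tied to k this way. Start at k = 2, θ = 21.1: P(X<79) ≈ 0.888.
Too low — raise k to concentrate. Iterating converges to k ≈ 3.44.
Then θ = 21.1/(3.44−1) ≈ 8.64.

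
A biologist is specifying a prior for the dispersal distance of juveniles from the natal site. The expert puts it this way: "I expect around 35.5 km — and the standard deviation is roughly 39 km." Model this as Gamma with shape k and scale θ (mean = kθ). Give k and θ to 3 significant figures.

For Gamma(k, scale θ): mean = kθ, variance = kθ², so CV = 1/√k.
CV = SD/mean = 39/35.5 = 1.099, hence k = 1/CV² = 0.829.
Then θ = mean/k = 35.5/0.829 = 42.8.

k ≈ 0.829, θ ≈ 42.8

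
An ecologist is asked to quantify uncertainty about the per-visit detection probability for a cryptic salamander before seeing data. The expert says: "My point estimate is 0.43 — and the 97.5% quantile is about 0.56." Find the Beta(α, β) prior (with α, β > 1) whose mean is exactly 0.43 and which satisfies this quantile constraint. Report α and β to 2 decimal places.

With mean 0.43 fixed, write α = 0.43s, β = 0.57s where s = α+β.
Need P(θ < 0.56) = 0.975 under Beta(0.43s, 0.57s). Normal approximation: (q−m)/√(m(1−m)/s) ≈ z_{0.975} = 1.96, so s ≈ 0.43·0.57·(1.96)²/(0.56−0.43)² = 55.7.
At s = 55.7: P(θ<0.56) ≈ 0.974. Adjusting to match 0.975 gives s ≈ 56.33.
So α = 0.43·56.33 ≈ 24.22, β = 0.57·56.33 ≈ 32.11.

α ≈ 24.22, β ≈ 32.11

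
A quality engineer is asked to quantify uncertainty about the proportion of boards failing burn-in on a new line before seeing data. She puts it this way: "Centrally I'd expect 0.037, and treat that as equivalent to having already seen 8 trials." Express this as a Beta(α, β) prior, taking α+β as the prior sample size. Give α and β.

Under the effective-sample-size interpretation, Beta(α, β) has prior mean α/(α+β) and prior sample size α+β.
So α+β = 8 and α/(α+β) = 0.037, giving α = 0.037·8 = 0.296 and β = 8 − 0.296 = 7.704.

α = 0.296, β = 7.704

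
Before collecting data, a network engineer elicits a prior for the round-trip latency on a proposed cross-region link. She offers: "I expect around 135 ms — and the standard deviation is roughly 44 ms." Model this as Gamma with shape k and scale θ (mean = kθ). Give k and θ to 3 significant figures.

k ≈ 9.41, θ ≈ 14.3

For Gamma(k, scale θ): mean = kθ, variance = kθ², so CV = 1/√k.
CV = SD/mean = 44/135 = 0.3259, hence k = 1/CV² = 9.41.
Then θ = mean/k = 135/9.41 = 14.3.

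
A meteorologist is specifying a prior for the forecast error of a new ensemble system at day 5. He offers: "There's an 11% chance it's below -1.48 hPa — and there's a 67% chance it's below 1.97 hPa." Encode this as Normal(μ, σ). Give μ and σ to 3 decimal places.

The p-quantile of Normal(μ,σ) is μ + z_p·σ, with z_{0.11} = -1.227 and z_{0.67} = 0.4399.
Eliminate σ: μ = (z₂·x₁ − z₁·x₂)/(z₂ − z₁) = (0.4399·-1.48 − (-1.227)·1.97)/1.666 = 1.059.
Then σ = (x₂ − x₁)/(z₂ − z₁) = (1.97 − -1.48)/1.666 = 2.070.

μ = 1.059, σ = 2.070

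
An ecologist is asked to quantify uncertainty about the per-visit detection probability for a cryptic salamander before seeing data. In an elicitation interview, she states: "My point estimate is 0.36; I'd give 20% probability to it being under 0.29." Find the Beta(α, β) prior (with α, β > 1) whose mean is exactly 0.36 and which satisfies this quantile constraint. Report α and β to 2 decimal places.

With mean 0.36 fixed, write α = 0.36s, β = 0.64s where s = α+β.
Need P(θ < 0.29) = 0.2 under Beta(0.36s, 0.64s). Normal approximation: (q−m)/√(m(1−m)/s) ≈ z_{0.2} = -0.842, so s ≈ 0.36·0.64·(-0.842)²/(0.29−0.36)² = 33.3.
At s = 33.3: P(θ<0.29) ≈ 0.203. Adjusting to match 0.2 gives s ≈ 34.07.
So α = 0.36·34.07 ≈ 12.26, β = 0.64·34.07 ≈ 21.80.

α ≈ 12.26, β ≈ 21.80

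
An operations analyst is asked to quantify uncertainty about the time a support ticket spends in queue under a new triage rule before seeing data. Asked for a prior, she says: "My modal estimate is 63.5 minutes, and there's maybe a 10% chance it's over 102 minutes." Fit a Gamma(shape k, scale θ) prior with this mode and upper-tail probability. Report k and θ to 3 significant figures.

Gamma(k,θ) with k>1 has mode (k−1)θ, so θ = 63.5/(k−1).
Need P(X < 102) = 0.9 with θ tied to k this way. Start at k = 2, θ = 63.5: P(X<102) ≈ 0.477.
Too low — raise k to concentrate. Iterating converges to k ≈ 9.37.
Then θ = 63.5/(9.37−1) ≈ 7.59.

k ≈ 9.37, θ ≈ 7.59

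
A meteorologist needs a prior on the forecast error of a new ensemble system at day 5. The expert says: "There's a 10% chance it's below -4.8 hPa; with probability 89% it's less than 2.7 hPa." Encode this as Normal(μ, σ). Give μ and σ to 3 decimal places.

μ = -0.968, σ = 2.990

For Normal(μ,σ), the p-quantile is μ + z_p·σ. Here z_{0.1} = -1.282, z_{0.89} = 1.227.
So -4.8 = μ − 1.282σ and 2.7 = μ + 1.227σ.
Subtracting: σ = (2.7 − -4.8)/(1.227 − (-1.282)) = 2.990.
Then μ = -4.8 − (-1.282)·2.990 = -0.968.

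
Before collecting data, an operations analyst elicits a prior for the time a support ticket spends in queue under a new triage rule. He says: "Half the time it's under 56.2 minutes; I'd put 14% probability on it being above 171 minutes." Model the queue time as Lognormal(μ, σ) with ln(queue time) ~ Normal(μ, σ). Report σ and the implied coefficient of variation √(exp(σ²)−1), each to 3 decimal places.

If T ~ Lognormal(μ,σ) then ln T ~ Normal(μ,σ), so the p-quantile of ln T is μ + z_p·σ.
ln(56.2) = 4.029 and ln(171) = 5.142; z_{0.5} = 0, z_{0.86} = 1.08.
σ = (5.142 − 4.029)/(1.08 − (0)) = 1.030.
μ = 4.029 − (0)·1.030 = 4.029.
CV = √(exp(σ²)−1) = √(exp(1.0609)−1) = 1.374.

σ ≈ 1.030, CV ≈ 1.374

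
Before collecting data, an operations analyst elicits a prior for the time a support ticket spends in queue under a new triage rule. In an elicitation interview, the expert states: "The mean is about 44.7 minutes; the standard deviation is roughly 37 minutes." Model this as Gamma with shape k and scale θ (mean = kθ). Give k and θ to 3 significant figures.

For Gamma(k, scale θ): mean = kθ, variance = kθ², so CV = 1/√k.
CV = SD/mean = 37/44.7 = 0.8277, hence k = 1/CV² = 1.46.
Then θ = mean/k = 44.7/1.46 = 30.6.

k ≈ 1.46, θ ≈ 30.6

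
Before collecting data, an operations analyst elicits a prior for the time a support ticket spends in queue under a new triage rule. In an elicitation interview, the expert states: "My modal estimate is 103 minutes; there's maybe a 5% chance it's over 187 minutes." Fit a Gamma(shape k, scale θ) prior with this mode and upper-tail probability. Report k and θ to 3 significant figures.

k ≈ 8.83, θ ≈ 13.1

Gamma(k,θ) with k>1 has mode (k−1)θ, so θ = 103/(k−1).
Need P(X < 187) = 0.95 with θ tied to k this way. Start at k = 2, θ = 103: P(X<187) ≈ 0.542.
Too low — raise k to concentrate. Iterating converges to k ≈ 8.83.
Then θ = 103/(8.83−1) ≈ 13.1.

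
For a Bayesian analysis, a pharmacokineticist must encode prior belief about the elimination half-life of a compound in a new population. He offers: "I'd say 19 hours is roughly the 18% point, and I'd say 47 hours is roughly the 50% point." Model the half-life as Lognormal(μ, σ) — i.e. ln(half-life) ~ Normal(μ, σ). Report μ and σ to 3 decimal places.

If T ~ Lognormal(μ,σ) then ln T ~ Normal(μ,σ), so the p-quantile of ln T is μ + z_p·σ.
ln(19) = 2.944 and ln(47) = 3.85; z_{0.18} = -0.9154, z_{0.5} = 0.
σ = (3.85 − 2.944)/(0 − (-0.9154)) = 0.989.
μ = 2.944 − (-0.9154)·0.989 = 3.850.

μ ≈ 3.850, σ ≈ 0.989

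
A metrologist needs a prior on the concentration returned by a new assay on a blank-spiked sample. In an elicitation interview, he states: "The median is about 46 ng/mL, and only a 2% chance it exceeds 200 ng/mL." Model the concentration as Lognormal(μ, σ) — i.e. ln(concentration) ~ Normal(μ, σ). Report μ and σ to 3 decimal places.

μ ≈ 3.829, σ ≈ 0.716

If T ~ Lognormal(μ,σ) then ln T ~ Normal(μ,σ), so the p-quantile of ln T is μ + z_p·σ.
ln(46) = 3.829 and ln(200) = 5.298; z_{0.5} = 0, z_{0.98} = 2.054.
σ = (5.298 − 3.829)/(2.054 − (0)) = 0.716.
μ = 3.829 − (0)·0.716 = 3.829.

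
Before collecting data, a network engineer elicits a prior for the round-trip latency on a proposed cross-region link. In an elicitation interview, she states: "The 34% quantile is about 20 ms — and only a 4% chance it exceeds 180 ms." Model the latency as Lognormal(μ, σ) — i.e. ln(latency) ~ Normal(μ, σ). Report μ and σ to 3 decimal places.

μ ≈ 3.415, σ ≈ 1.016

If T ~ Lognormal(μ,σ) then ln T ~ Normal(μ,σ), so the p-quantile of ln T is μ + z_p·σ.
ln(20) = 2.996 and ln(180) = 5.193; z_{0.34} = -0.4125, z_{0.96} = 1.751.
σ = (5.193 − 2.996)/(1.751 − (-0.4125)) = 1.016.
μ = 2.996 − (-0.4125)·1.016 = 3.415.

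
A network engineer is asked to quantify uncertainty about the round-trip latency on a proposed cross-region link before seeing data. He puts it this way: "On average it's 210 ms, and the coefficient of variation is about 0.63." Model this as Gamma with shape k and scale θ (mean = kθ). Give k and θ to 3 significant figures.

k ≈ 2.52, θ ≈ 83.3

For Gamma(k, scale θ): mean = kθ, variance = kθ², so CV = 1/√k.
CV = 0.63, hence k = 1/CV² = 2.52.
Then θ = mean/k = 210/2.52 = 83.3.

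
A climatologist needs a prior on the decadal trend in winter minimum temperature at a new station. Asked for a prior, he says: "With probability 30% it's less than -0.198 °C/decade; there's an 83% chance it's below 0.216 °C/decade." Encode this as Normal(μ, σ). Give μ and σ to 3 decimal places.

μ = -0.051, σ = 0.280

For Normal(μ,σ), the p-quantile is μ + z_p·σ. Here z_{0.3} = -0.5244, z_{0.83} = 0.9542.
So -0.198 = μ − 0.5244σ and 0.216 = μ + 0.9542σ.
Subtracting: σ = (0.216 − -0.198)/(0.9542 − (-0.5244)) = 0.280.
Then μ = -0.198 − (-0.5244)·0.280 = -0.051.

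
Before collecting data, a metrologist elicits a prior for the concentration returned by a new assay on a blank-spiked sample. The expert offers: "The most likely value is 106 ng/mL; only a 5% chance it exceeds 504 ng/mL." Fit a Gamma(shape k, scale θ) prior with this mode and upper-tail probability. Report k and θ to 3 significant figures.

Gamma(k,θ) with k>1 has mode (k−1)θ, so θ = 106/(k−1).
Need P(X < 504) = 0.95 with θ tied to k this way. Start at k = 2, θ = 106: P(X<504) ≈ 0.950.
Too high — lower k to spread out. Iterating converges to k ≈ 2.
Then θ = 106/(2−1) ≈ 106.

k ≈ 2, θ ≈ 106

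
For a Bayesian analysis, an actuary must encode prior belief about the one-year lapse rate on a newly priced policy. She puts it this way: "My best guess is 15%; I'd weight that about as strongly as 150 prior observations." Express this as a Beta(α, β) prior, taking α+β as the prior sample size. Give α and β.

α = 22.5, β = 127.5

Under the effective-sample-size interpretation, Beta(α, β) has prior mean α/(α+β) and prior sample size α+β.
So α+β = 150 and α/(α+β) = 0.15, giving α = 0.15·150 = 22.5 and β = 150 − 22.5 = 127.5.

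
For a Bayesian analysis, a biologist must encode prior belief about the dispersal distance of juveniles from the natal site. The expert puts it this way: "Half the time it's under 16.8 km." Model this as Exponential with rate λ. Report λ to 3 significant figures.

Exponential median = ln 2 / λ, so λ = ln 2 / 16.8 = 0.0413.

λ ≈ 0.0413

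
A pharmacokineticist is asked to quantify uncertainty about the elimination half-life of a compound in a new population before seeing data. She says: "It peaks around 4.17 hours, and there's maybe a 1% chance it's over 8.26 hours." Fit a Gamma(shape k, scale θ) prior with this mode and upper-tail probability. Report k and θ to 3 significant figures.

k ≈ 11.5, θ ≈ 0.396

Gamma(k,θ) with k>1 has mode (k−1)θ, so θ = 4.17/(k−1).
Need P(X < 8.26) = 0.99 with θ tied to k this way. Start at k = 2, θ = 4.17: P(X<8.26) ≈ 0.589.
Too low — raise k to concentrate. Iterating converges to k ≈ 11.5.
Then θ = 4.17/(11.5−1) ≈ 0.396.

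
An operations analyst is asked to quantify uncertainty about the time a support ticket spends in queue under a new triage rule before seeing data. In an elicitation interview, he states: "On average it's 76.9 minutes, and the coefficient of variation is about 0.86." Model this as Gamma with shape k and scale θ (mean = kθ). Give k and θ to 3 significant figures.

For Gamma(k, scale θ): mean = kθ, variance = kθ², so CV = 1/√k.
CV = 0.86, hence k = 1/CV² = 1.35.
Then θ = mean/k = 76.9/1.35 = 56.9.

k ≈ 1.35, θ ≈ 56.9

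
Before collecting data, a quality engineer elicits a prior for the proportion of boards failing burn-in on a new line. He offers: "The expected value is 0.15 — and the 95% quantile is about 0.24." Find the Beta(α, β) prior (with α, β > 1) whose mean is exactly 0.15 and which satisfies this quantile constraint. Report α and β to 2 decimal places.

α ≈ 7.44, β ≈ 42.15

With mean 0.15 fixed, write α = 0.15s, β = 0.85s where s = α+β.
Need P(θ < 0.24) = 0.95 under Beta(0.15s, 0.85s). Normal approximation: (q−m)/√(m(1−m)/s) ≈ z_{0.95} = 1.64, so s ≈ 0.15·0.85·(1.64)²/(0.24−0.15)² = 42.6.
At s = 42.6: P(θ<0.24) ≈ 0.938. Adjusting to match 0.95 gives s ≈ 49.59.
So α = 0.15·49.59 ≈ 7.44, β = 0.85·49.59 ≈ 42.15.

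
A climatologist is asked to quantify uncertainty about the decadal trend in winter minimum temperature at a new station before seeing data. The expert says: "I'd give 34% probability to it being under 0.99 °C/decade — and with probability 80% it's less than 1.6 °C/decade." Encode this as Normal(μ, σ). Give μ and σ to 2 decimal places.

μ = 1.19, σ = 0.49

The p-quantile of Normal(μ,σ) is μ + z_p·σ, with z_{0.34} = -0.4125 and z_{0.8} = 0.8416.
Eliminate σ: μ = (z₂·x₁ − z₁·x₂)/(z₂ − z₁) = (0.8416·0.99 − (-0.4125)·1.6)/1.254 = 1.19.
Then σ = (x₂ − x₁)/(z₂ − z₁) = (1.6 − 0.99)/1.254 = 0.49.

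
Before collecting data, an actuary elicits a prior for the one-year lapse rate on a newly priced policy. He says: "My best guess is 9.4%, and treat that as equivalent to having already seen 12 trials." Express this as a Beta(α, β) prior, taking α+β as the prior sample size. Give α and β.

Under the effective-sample-size interpretation, Beta(α, β) has prior mean α/(α+β) and prior sample size α+β.
So α+β = 12 and α/(α+β) = 0.094, giving α = 0.094·12 = 1.128 and β = 12 − 1.128 = 10.872.

α = 1.128, β = 10.872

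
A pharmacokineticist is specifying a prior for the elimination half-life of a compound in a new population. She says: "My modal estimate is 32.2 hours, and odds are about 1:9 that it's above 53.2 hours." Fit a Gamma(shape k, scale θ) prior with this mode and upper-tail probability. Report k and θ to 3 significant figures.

k ≈ 8.48, θ ≈ 4.3

Gamma(k,θ) with k>1 has mode (k−1)θ, so θ = 32.2/(k−1).
Need P(X < 53.2) = 0.9 with θ tied to k this way. Start at k = 2, θ = 32.2: P(X<53.2) ≈ 0.492.
Too low — raise k to concentrate. Iterating converges to k ≈ 8.48.
Then θ = 32.2/(8.48−1) ≈ 4.3.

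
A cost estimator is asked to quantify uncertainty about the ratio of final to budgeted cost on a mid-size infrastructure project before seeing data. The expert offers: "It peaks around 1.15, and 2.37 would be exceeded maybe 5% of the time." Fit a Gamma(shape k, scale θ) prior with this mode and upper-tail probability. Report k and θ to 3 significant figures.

k ≈ 6.29, θ ≈ 0.217

Gamma(k,θ) with k>1 has mode (k−1)θ, so θ = 1.15/(k−1).
Need P(X < 2.37) = 0.95 with θ tied to k this way. Start at k = 2, θ = 1.15: P(X<2.37) ≈ 0.610.
Too low — raise k to concentrate. Iterating converges to k ≈ 6.29.
Then θ = 1.15/(6.29−1) ≈ 0.217.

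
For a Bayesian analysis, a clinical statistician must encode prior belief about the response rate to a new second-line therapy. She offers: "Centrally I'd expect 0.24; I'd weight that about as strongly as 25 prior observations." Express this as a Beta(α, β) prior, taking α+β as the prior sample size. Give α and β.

α = 6, β = 19

Under the effective-sample-size interpretation, Beta(α, β) has prior mean α/(α+β) and prior sample size α+β.
So α+β = 25 and α/(α+β) = 0.24, giving α = 0.24·25 = 6 and β = 25 − 6 = 19.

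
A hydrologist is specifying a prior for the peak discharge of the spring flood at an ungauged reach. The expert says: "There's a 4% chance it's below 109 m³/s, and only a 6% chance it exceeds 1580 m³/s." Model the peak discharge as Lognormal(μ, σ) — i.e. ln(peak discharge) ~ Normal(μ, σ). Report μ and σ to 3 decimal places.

If T ~ Lognormal(μ,σ) then ln T ~ Normal(μ,σ), so the p-quantile of ln T is μ + z_p·σ.
ln(109) = 4.691 and ln(1580) = 7.365; z_{0.04} = -1.751, z_{0.94} = 1.555.
σ = (7.365 − 4.691)/(1.555 − (-1.751)) = 0.809.
μ = 4.691 − (-1.751)·0.809 = 6.108.

μ ≈ 6.108, σ ≈ 0.809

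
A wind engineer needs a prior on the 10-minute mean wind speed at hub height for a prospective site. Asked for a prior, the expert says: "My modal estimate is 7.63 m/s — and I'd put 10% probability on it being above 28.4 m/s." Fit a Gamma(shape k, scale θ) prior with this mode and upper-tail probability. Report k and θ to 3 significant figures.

Gamma(k,θ) with k>1 has mode (k−1)θ, so θ = 7.63/(k−1).
Need P(X < 28.4) = 0.9 with θ tied to k this way. Start at k = 2, θ = 7.63: P(X<28.4) ≈ 0.886.
Too low — raise k to concentrate. Iterating converges to k ≈ 2.07.
Then θ = 7.63/(2.07−1) ≈ 7.1.

k ≈ 2.07, θ ≈ 7.1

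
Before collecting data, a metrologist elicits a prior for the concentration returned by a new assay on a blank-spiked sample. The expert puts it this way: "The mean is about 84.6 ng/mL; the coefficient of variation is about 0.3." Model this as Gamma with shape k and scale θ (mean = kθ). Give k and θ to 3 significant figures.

For Gamma(k, scale θ): mean = kθ, variance = kθ², so CV = 1/√k.
CV = 0.3, hence k = 1/CV² = 11.1.
Then θ = mean/k = 84.6/11.1 = 7.61.

k ≈ 11.1, θ ≈ 7.61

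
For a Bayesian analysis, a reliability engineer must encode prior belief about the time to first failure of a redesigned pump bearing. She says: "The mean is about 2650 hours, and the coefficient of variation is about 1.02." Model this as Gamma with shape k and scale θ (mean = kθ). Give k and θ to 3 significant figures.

For Gamma(k, scale θ): mean = kθ, variance = kθ², so CV = 1/√k.
CV = 1.02, hence k = 1/CV² = 0.961.
Then θ = mean/k = 2650/0.961 = 2760.

k ≈ 0.961, θ ≈ 2760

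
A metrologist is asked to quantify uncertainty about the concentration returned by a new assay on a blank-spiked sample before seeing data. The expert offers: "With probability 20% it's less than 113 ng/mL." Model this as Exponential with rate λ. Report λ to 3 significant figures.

λ ≈ 0.00197

P(T < 113.0) = 1 − e^(−λ·113.0) = 0.2, so λ = −ln(1−0.2)/113.0 = −ln(0.8)/113.0 = 0.00197.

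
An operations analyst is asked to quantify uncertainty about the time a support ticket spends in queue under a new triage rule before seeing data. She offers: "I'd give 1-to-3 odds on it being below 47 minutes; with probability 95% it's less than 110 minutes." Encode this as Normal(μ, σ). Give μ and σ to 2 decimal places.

For Normal(μ,σ), the p-quantile is μ + z_p·σ. Here z_{0.25} = -0.6745, z_{0.95} = 1.645.
So 47 = μ − 0.6745σ and 110 = μ + 1.645σ.
Subtracting: σ = (110 − 47)/(1.645 − (-0.6745)) = 27.16.
Then μ = 47 − (-0.6745)·27.16 = 65.32.

μ = 65.32, σ = 27.16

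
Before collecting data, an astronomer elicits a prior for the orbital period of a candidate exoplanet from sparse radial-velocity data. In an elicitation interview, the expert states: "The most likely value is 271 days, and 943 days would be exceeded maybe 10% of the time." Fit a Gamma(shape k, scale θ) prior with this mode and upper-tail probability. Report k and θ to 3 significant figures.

Gamma(k,θ) with k>1 has mode (k−1)θ, so θ = 271/(k−1).
Need P(X < 943) = 0.9 with θ tied to k this way. Start at k = 2, θ = 271: P(X<943) ≈ 0.862.
Too low — raise k to concentrate. Iterating converges to k ≈ 2.2.
Then θ = 271/(2.2−1) ≈ 225.

k ≈ 2.2, θ ≈ 225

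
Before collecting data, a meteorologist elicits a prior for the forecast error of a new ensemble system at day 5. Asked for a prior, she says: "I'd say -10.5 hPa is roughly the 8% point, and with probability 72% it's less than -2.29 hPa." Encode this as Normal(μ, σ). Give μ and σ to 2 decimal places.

μ = -4.70, σ = 4.13

The p-quantile of Normal(μ,σ) is μ + z_p·σ, with z_{0.08} = -1.405 and z_{0.72} = 0.5828.
Eliminate σ: μ = (z₂·x₁ − z₁·x₂)/(z₂ − z₁) = (0.5828·-10.5 − (-1.405)·-2.29)/1.988 = -4.70.
Then σ = (x₂ − x₁)/(z₂ − z₁) = (-2.29 − -10.5)/1.988 = 4.13.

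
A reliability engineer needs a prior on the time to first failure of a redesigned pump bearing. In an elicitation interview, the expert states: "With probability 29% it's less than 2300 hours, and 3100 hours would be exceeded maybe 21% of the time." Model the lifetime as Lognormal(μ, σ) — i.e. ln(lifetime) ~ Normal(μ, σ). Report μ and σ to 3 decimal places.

μ ≈ 7.862, σ ≈ 0.220

If T ~ Lognormal(μ,σ) then ln T ~ Normal(μ,σ), so the p-quantile of ln T is μ + z_p·σ.
ln(2300) = 7.741 and ln(3100) = 8.039; z_{0.29} = -0.5534, z_{0.79} = 0.8064.
σ = (8.039 − 7.741)/(0.8064 − (-0.5534)) = 0.220.
μ = 7.741 − (-0.5534)·0.220 = 7.862.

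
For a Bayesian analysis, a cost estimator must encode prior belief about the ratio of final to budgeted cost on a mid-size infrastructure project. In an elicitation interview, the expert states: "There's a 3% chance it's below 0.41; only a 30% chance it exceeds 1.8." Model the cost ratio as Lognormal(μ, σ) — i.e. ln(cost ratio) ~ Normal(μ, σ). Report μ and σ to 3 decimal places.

μ ≈ 0.265, σ ≈ 0.615

If T ~ Lognormal(μ,σ) then ln T ~ Normal(μ,σ), so the p-quantile of ln T is μ + z_p·σ.
ln(0.41) = -0.8916 and ln(1.8) = 0.5878; z_{0.03} = -1.881, z_{0.7} = 0.5244.
σ = (0.5878 − -0.8916)/(0.5244 − (-1.881)) = 0.615.
μ = -0.8916 − (-1.881)·0.615 = 0.265.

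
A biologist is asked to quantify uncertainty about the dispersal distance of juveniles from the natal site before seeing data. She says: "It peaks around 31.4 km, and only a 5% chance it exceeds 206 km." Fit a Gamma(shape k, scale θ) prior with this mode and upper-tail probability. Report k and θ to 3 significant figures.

k ≈ 1.63, θ ≈ 49.9

Gamma(k,θ) with k>1 has mode (k−1)θ, so θ = 31.4/(k−1).
Need P(X < 206) = 0.95 with θ tied to k this way. Start at k = 2, θ = 31.4: P(X<206) ≈ 0.989.
Too high — lower k to spread out. Iterating converges to k ≈ 1.63.
Then θ = 31.4/(1.63−1) ≈ 49.9.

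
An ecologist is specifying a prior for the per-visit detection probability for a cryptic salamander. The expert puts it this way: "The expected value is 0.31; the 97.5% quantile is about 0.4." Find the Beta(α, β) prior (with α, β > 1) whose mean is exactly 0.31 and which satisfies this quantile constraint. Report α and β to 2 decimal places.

α ≈ 33.43, β ≈ 74.42

With mean 0.31 fixed, write α = 0.31s, β = 0.69s where s = α+β.
Need P(θ < 0.4) = 0.975 under Beta(0.31s, 0.69s). Normal approximation: (q−m)/√(m(1−m)/s) ≈ z_{0.975} = 1.96, so s ≈ 0.31·0.69·(1.96)²/(0.4−0.31)² = 101.4.
At s = 101.4: P(θ<0.4) ≈ 0.971. Adjusting to match 0.975 gives s ≈ 107.85.
So α = 0.31·107.85 ≈ 33.43, β = 0.69·107.85 ≈ 74.42.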